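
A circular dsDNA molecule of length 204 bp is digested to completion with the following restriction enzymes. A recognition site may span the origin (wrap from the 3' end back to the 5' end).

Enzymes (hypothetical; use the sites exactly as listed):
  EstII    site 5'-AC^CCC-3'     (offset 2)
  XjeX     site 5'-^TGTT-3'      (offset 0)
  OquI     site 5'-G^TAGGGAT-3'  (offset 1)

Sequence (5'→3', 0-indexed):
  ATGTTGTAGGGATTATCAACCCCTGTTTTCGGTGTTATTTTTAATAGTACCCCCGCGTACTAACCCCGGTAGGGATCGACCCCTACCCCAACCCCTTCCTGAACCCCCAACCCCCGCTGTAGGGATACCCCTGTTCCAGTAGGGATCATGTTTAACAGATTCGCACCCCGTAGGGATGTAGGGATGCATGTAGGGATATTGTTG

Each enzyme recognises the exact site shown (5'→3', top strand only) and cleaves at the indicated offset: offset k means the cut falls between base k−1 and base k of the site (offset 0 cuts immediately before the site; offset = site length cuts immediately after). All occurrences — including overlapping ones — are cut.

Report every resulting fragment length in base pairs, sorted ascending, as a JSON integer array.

[3,3,4,5,5,6,6,6,7,8,8,8,9,9,9,9,11,12,12,14,14,18,18]

Per-enzyme occurrences:
  EstII (ACCCC, off=2): starts [18, 48, 62, 78, 84, 90, 102, 109, 126, 164] → cuts [20, 50, 64, 80, 86, 92, 104, 111, 128, 166]
  XjeX (TGTT, off=0): starts [1, 23, 32, 131, 148, 199] → cuts [1, 23, 32, 131, 148, 199]
  OquI (GTAGGGAT, off=1): starts [5, 68, 118, 138, 169, 177, 189] → cuts [6, 69, 119, 139, 170, 178, 190]

All cut coordinates (distinct, sorted): [1, 6, 20, 23, 32, 50, 64, 69, 80, 86, 92, 104, 111, 119, 128, 131, 139, 148, 166, 170, 178, 190, 199]

Fragment lengths:
  1→6: 5 bp
  6→20: 14 bp
  20→23: 3 bp
  23→32: 9 bp
  32→50: 18 bp
  50→64: 14 bp
  64→69: 5 bp
  69→80: 11 bp
  80→86: 6 bp
  86→92: 6 bp
  92→104: 12 bp
  104→111: 7 bp
  111→119: 8 bp
  119→128: 9 bp
  128→131: 3 bp
  131→139: 8 bp
  139→148: 9 bp
  148→166: 18 bp
  166→170: 4 bp
  170→178: 8 bp
  178→190: 12 bp
  190→199: 9 bp
  199→1 (wrap): 204-199+1 = 6 bp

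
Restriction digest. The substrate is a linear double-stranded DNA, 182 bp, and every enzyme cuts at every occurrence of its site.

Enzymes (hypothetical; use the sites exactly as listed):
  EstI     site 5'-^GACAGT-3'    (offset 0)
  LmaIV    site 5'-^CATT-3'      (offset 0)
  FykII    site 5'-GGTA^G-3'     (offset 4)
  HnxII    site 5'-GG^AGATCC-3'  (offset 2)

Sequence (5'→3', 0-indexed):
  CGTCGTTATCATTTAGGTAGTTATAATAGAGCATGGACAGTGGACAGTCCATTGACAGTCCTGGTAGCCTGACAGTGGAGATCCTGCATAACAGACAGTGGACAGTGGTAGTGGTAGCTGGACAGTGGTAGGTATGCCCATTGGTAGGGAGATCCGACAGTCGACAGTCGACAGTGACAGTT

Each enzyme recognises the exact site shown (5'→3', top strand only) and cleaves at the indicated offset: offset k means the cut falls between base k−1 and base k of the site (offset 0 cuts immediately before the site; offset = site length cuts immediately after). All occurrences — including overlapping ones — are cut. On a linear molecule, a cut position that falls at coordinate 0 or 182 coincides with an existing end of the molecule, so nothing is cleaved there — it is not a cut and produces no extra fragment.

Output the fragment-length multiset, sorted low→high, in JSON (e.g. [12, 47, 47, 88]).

[3,4,4,4,6,6,6,7,7,7,7,7,7,8,8,8,9,10,10,10,13,15,16]

Scan for sites:
  EstI GACAGT/0: at [35, 42, 53, 70, 93, 100, 120, 155, 162, 169, 175] ⇒ [35, 42, 53, 70, 93, 100, 120, 155, 162, 169, 175]
  LmaIV CATT/0: at [9, 49, 138] ⇒ [9, 49, 138]
  FykII GGTAG/4: at [15, 62, 106, 112, 126, 142] ⇒ [19, 66, 110, 116, 130, 146]
  HnxII GGAGATCC/2: at [76, 147] ⇒ [78, 149]

All cut coordinates (distinct, sorted): [9, 19, 35, 42, 49, 53, 66, 70, 78, 93, 100, 110, 116, 120, 130, 138, 146, 149, 155, 162, 169, 175]

Fragment lengths:
  [0,9): 9 bp
  [9,19): 10 bp
  [19,35): 16 bp
  [35,42): 7 bp
  [42,49): 7 bp
  [49,53): 4 bp
  [53,66): 13 bp
  [66,70): 4 bp
  [70,78): 8 bp
  [78,93): 15 bp
  [93,100): 7 bp
  [100,110): 10 bp
  [110,116): 6 bp
  [116,120): 4 bp
  [120,130): 10 bp
  [130,138): 8 bp
  [138,146): 8 bp
  [146,149): 3 bp
  [149,155): 6 bp
  [155,162): 7 bp
  [162,169): 7 bp
  [169,175): 6 bp
  [175,182): 7 bp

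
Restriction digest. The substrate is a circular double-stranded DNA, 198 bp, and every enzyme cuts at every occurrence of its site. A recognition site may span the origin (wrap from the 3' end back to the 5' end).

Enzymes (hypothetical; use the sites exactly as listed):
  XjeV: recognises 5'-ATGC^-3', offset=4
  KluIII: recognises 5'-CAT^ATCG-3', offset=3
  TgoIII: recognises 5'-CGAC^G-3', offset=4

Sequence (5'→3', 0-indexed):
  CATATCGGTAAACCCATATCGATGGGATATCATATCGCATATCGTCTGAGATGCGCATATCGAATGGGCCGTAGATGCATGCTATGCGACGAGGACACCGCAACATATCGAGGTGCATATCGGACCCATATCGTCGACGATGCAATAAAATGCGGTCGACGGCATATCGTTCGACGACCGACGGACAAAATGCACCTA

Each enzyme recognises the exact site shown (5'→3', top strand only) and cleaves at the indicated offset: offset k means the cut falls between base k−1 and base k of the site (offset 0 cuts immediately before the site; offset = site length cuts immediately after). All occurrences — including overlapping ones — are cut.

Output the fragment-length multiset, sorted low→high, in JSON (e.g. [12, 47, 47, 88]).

[3,4,4,5,5,5,7,7,7,8,9,10,10,11,11,12,14,14,16,16,20]

Per-enzyme occurrences:
  XjeV (ATGC, off=4): starts [50, 74, 78, 83, 139, 149, 189] → cuts [54, 78, 82, 87, 143, 153, 193]
  KluIII (CATATCG, off=3): starts [0, 14, 30, 37, 55, 103, 115, 126, 162] → cuts [3, 17, 33, 40, 58, 106, 118, 129, 165]
  TgoIII (CGACG, off=4): starts [86, 134, 156, 171, 178] → cuts [90, 138, 160, 175, 182]

Pooled cuts: [3, 17, 33, 40, 54, 58, 78, 82, 87, 90, 106, 118, 129, 138, 143, 153, 160, 165, 175, 182, 193]

Fragments:
  3→17: 14 bp
  17→33: 16 bp
  33→40: 7 bp
  40→54: 14 bp
  54→58: 4 bp
  58→78: 20 bp
  78→82: 4 bp
  82→87: 5 bp
  87→90: 3 bp
  90→106: 16 bp
  106→118: 12 bp
  118→129: 11 bp
  129→138: 9 bp
  138→143: 5 bp
  143→153: 10 bp
  153→160: 7 bp
  160→165: 5 bp
  165→175: 10 bp
  175→182: 7 bp
  182→193: 11 bp
  193→3 (wrap): 198-193+3 = 8 bp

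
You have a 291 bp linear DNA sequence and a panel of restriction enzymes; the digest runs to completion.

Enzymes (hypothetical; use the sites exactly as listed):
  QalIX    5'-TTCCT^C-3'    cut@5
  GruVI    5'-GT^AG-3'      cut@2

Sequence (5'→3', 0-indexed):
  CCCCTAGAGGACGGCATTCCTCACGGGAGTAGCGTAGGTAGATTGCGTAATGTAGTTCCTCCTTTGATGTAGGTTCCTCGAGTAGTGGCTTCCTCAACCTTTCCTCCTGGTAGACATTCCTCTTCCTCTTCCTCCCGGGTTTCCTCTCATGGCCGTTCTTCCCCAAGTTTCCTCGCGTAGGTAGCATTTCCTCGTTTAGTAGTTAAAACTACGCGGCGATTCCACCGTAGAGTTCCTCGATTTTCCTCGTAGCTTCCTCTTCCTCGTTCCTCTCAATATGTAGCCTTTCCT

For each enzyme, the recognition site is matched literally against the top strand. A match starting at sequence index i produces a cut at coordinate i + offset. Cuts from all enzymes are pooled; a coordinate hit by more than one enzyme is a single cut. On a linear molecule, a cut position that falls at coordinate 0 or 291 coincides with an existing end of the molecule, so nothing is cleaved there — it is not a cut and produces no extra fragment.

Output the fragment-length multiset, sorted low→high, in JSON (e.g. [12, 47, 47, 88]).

[3,4,4,5,5,5,6,6,6,6,7,7,8,8,8,9,9,10,10,10,10,10,10,11,11,12,14,21,28,28]

Site scan:
  QalIX TTCCTC/5: at [16, 55, 73, 89, 100, 116, 122, 128, 140, 168, 187, 232, 242, 253, 259, 266] ⇒ [21, 60, 78, 94, 105, 121, 127, 133, 145, 173, 192, 237, 247, 258, 264, 271]
  GruVI GTAG/2: at [28, 33, 37, 51, 68, 81, 109, 176, 180, 198, 226, 248, 279] ⇒ [30, 35, 39, 53, 70, 83, 111, 178, 182, 200, 228, 250, 281]

Pooled cuts: [21, 30, 35, 39, 53, 60, 70, 78, 83, 94, 105, 111, 121, 127, 133, 145, 173, 178, 182, 192, 200, 228, 237, 247, 250, 258, 264, 271, 281]

Fragment lengths:
  [0,21): 21 bp
  [21,30): 9 bp
  [30,35): 5 bp
  [35,39): 4 bp
  [39,53): 14 bp
  [53,60): 7 bp
  [60,70): 10 bp
  [70,78): 8 bp
  [78,83): 5 bp
  [83,94): 11 bp
  [94,105): 11 bp
  [105,111): 6 bp
  [111,121): 10 bp
  [121,127): 6 bp
  [127,133): 6 bp
  [133,145): 12 bp
  [145,173): 28 bp
  [173,178): 5 bp
  [178,182): 4 bp
  [182,192): 10 bp
  [192,200): 8 bp
  [200,228): 28 bp
  [228,237): 9 bp
  [237,247): 10 bp
  [247,250): 3 bp
  [250,258): 8 bp
  [258,264): 6 bp
  [264,271): 7 bp
  [271,281): 10 bp
  [281,291): 10 bp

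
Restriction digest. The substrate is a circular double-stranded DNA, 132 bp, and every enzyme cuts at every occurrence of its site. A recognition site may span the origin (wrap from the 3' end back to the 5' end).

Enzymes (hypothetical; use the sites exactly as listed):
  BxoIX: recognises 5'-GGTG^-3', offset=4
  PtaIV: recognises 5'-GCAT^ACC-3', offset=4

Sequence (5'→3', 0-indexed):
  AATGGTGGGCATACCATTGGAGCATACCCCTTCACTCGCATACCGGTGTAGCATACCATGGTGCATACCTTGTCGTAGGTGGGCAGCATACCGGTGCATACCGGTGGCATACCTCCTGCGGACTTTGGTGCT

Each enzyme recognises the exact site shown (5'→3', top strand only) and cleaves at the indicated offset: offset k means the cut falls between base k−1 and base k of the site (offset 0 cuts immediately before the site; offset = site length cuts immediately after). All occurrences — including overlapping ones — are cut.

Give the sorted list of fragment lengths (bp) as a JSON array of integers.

Per-enzyme occurrences:
  BxoIX (GGTG, off=4): starts [3, 44, 59, 77, 92, 102, 126] → cuts [7, 48, 63, 81, 96, 106, 130]
  PtaIV (GCATACC, off=4): starts [8, 21, 37, 50, 62, 85, 95, 106] → cuts [12, 25, 41, 54, 66, 89, 99, 110]

All cut coordinates (distinct, sorted): [7, 12, 25, 41, 48, 54, 63, 66, 81, 89, 96, 99, 106, 110, 130]

Fragment lengths:
  7→12: 5 bp
  12→25: 13 bp
  25→41: 16 bp
  41→48: 7 bp
  48→54: 6 bp
  54→63: 9 bp
  63→66: 3 bp
  66→81: 15 bp
  81→89: 8 bp
  89→96: 7 bp
  96→99: 3 bp
  99→106: 7 bp
  106→110: 4 bp
  110→130: 20 bp
  130→7 (wrap): 132-130+7 = 9 bp

[3,3,4,5,6,7,7,7,8,9,9,13,15,16,20]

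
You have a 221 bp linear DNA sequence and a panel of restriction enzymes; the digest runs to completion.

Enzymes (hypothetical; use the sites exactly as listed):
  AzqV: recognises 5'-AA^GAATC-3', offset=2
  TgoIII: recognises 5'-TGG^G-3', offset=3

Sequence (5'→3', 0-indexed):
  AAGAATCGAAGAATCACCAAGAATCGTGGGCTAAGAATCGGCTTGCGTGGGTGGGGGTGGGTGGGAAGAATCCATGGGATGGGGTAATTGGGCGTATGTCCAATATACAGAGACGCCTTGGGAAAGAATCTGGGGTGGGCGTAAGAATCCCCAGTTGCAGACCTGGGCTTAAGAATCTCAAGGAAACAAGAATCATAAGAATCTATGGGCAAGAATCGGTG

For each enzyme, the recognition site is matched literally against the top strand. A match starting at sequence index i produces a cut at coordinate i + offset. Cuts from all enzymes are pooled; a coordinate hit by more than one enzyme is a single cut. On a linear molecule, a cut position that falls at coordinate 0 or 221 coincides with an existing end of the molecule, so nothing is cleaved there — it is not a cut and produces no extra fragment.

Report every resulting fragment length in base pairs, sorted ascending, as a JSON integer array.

[2,3,4,4,4,4,5,5,5,6,6,6,8,8,9,9,9,9,10,10,10,16,17,22,30]

Scan for sites:
  AzqV AAGAATC/2: at [0, 8, 18, 32, 65, 123, 142, 170, 187, 196, 210] ⇒ [2, 10, 20, 34, 67, 125, 144, 172, 189, 198, 212]
  TgoIII TGGG/3: at [26, 47, 51, 57, 61, 74, 79, 88, 118, 130, 135, 163, 205] ⇒ [29, 50, 54, 60, 64, 77, 82, 91, 121, 133, 138, 166, 208]

All cut coordinates (distinct, sorted): [2, 10, 20, 29, 34, 50, 54, 60, 64, 67, 77, 82, 91, 121, 125, 133, 138, 144, 166, 172, 189, 198, 208, 212]

Fragment lengths:
  [0,2): 2 bp
  [2,10): 8 bp
  [10,20): 10 bp
  [20,29): 9 bp
  [29,34): 5 bp
  [34,50): 16 bp
  [50,54): 4 bp
  [54,60): 6 bp
  [60,64): 4 bp
  [64,67): 3 bp
  [67,77): 10 bp
  [77,82): 5 bp
  [82,91): 9 bp
  [91,121): 30 bp
  [121,125): 4 bp
  [125,133): 8 bp
  [133,138): 5 bp
  [138,144): 6 bp
  [144,166): 22 bp
  [166,172): 6 bp
  [172,189): 17 bp
  [189,198): 9 bp
  [198,208): 10 bp
  [208,212): 4 bp
  [212,221): 9 bp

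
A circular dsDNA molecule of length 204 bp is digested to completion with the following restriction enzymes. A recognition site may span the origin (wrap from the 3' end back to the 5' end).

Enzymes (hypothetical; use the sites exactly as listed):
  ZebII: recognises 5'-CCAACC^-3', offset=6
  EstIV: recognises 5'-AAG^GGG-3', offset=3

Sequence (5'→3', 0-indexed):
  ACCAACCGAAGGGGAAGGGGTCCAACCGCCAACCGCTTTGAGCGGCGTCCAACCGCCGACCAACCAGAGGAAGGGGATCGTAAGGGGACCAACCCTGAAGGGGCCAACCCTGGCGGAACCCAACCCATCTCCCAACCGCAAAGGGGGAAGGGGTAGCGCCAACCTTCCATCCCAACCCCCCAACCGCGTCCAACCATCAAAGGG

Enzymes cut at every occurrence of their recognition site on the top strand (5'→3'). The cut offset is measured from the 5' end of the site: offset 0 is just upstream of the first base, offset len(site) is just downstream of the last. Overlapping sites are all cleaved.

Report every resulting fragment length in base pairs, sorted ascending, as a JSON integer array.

Per-enzyme occurrences:
  ZebII (CCAACC, off=6): starts [1, 21, 28, 48, 59, 88, 103, 119, 131, 158, 171, 179, 189] → cuts [7, 27, 34, 54, 65, 94, 109, 125, 137, 164, 177, 185, 195]
  EstIV (AAGGGG, off=3): starts [8, 14, 70, 81, 97, 140, 147] → cuts [11, 17, 73, 84, 100, 143, 150]

All cut coordinates (distinct, sorted): [7, 11, 17, 27, 34, 54, 65, 73, 84, 94, 100, 109, 125, 137, 143, 150, 164, 177, 185, 195]

Fragments:
  7→11: 4 bp
  11→17: 6 bp
  17→27: 10 bp
  27→34: 7 bp
  34→54: 20 bp
  54→65: 11 bp
  65→73: 8 bp
  73→84: 11 bp
  84→94: 10 bp
  94→100: 6 bp
  100→109: 9 bp
  109→125: 16 bp
  125→137: 12 bp
  137→143: 6 bp
  143→150: 7 bp
  150→164: 14 bp
  164→177: 13 bp
  177→185: 8 bp
  185→195: 10 bp
  195→7 (wrap): 204-195+7 = 16 bp

[4,6,6,6,7,7,8,8,9,10,10,10,11,11,12,13,14,16,16,20]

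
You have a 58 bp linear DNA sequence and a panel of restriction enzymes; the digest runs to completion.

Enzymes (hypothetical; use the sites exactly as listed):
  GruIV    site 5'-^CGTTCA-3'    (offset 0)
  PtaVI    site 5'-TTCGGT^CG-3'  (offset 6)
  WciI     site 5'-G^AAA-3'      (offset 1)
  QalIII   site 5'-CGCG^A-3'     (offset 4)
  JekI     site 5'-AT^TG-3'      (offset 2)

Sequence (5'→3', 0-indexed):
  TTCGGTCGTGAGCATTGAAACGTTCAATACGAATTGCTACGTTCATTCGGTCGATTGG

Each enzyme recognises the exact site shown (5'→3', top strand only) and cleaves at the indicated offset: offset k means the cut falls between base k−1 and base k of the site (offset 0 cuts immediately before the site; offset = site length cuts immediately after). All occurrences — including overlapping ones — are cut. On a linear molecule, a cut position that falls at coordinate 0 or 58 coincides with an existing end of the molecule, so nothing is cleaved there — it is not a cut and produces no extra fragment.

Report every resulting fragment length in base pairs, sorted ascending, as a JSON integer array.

[2,3,3,4,5,6,9,12,14]

Site scan:
  GruIV CGTTCA/0: at [20, 39] ⇒ [20, 39]
  PtaVI TTCGGTCG/6: at [0, 45] ⇒ [6, 51]
  WciI GAAA/1: at [16] ⇒ [17]
  QalIII (CGCGA, off=4): no sites
  JekI ATTG/2: at [13, 32, 53] ⇒ [15, 34, 55]

All cut coordinates (distinct, sorted): [6, 15, 17, 20, 34, 39, 51, 55]

Fragments:
  [0,6): 6 bp
  [6,15): 9 bp
  [15,17): 2 bp
  [17,20): 3 bp
  [20,34): 14 bp
  [34,39): 5 bp
  [39,51): 12 bp
  [51,55): 4 bp
  [55,58): 3 bp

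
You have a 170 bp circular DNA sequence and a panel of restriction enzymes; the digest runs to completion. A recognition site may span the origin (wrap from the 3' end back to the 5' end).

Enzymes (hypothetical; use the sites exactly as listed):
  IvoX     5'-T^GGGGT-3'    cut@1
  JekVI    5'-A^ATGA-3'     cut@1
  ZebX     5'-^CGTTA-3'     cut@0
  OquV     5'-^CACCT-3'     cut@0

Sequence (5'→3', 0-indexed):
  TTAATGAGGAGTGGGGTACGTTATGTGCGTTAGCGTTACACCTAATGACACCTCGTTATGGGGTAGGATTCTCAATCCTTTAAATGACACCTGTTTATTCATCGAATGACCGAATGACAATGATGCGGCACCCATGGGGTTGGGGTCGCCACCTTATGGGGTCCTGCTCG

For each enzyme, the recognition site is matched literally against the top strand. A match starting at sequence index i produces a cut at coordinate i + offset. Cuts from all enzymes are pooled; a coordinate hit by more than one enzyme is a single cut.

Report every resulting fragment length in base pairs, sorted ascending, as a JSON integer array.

[4,4,5,5,5,6,6,6,6,6,6,8,8,8,9,9,11,16,18,24]

Scan for sites:
  IvoX TGGGGT/1: at [11, 58, 134, 140, 156] ⇒ [12, 59, 135, 141, 157]
  JekVI AATGA/1: at [2, 43, 82, 104, 112, 118] ⇒ [3, 44, 83, 105, 113, 119]
  ZebX CGTTA/0: at [18, 27, 33, 53, 168] ⇒ [18, 27, 33, 53, 168]
  OquV CACCT/0: at [38, 48, 87, 149] ⇒ [38, 48, 87, 149]

All cut coordinates (distinct, sorted): [3, 12, 18, 27, 33, 38, 44, 48, 53, 59, 83, 87, 105, 113, 119, 135, 141, 149, 157, 168]

Fragments:
  3→12: 9 bp
  12→18: 6 bp
  18→27: 9 bp
  27→33: 6 bp
  33→38: 5 bp
  38→44: 6 bp
  44→48: 4 bp
  48→53: 5 bp
  53→59: 6 bp
  59→83: 24 bp
  83→87: 4 bp
  87→105: 18 bp
  105→113: 8 bp
  113→119: 6 bp
  119→135: 16 bp
  135→141: 6 bp
  141→149: 8 bp
  149→157: 8 bp
  157→168: 11 bp
  168→3 (wrap): 170-168+3 = 5 bp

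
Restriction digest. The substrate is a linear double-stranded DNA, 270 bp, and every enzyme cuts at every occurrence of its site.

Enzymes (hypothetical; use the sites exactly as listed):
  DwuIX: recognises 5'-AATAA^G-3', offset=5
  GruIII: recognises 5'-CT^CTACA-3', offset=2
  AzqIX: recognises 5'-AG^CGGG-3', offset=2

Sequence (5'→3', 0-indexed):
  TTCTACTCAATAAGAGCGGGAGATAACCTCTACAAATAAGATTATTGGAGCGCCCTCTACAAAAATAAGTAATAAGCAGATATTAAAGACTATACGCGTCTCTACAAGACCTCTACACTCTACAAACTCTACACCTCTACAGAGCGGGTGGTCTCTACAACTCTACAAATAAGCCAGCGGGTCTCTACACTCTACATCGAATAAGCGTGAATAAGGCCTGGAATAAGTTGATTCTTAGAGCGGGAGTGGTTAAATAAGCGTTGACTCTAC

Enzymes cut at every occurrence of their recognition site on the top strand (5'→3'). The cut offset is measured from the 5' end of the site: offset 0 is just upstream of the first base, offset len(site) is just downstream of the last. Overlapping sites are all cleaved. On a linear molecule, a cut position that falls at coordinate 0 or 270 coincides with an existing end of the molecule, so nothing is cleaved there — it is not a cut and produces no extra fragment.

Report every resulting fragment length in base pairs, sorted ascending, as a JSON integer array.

Site scan:
  DwuIX AATAAG/5: at [8, 34, 63, 70, 167, 199, 209, 221, 252] ⇒ [13, 39, 68, 75, 172, 204, 214, 226, 257]
  GruIII CTCTACA/2: at [27, 54, 99, 110, 117, 126, 134, 152, 160, 182, 189] ⇒ [29, 56, 101, 112, 119, 128, 136, 154, 162, 184, 191]
  AzqIX AGCGGG/2: at [14, 142, 175, 238] ⇒ [16, 144, 177, 240]

Pooled cuts: [13, 16, 29, 39, 56, 68, 75, 101, 112, 119, 128, 136, 144, 154, 162, 172, 177, 184, 191, 204, 214, 226, 240, 257]

Fragment lengths:
  [0,13): 13 bp
  [13,16): 3 bp
  [16,29): 13 bp
  [29,39): 10 bp
  [39,56): 17 bp
  [56,68): 12 bp
  [68,75): 7 bp
  [75,101): 26 bp
  [101,112): 11 bp
  [112,119): 7 bp
  [119,128): 9 bp
  [128,136): 8 bp
  [136,144): 8 bp
  [144,154): 10 bp
  [154,162): 8 bp
  [162,172): 10 bp
  [172,177): 5 bp
  [177,184): 7 bp
  [184,191): 7 bp
  [191,204): 13 bp
  [204,214): 10 bp
  [214,226): 12 bp
  [226,240): 14 bp
  [240,257): 17 bp
  [257,270): 13 bp

[3,5,7,7,7,7,8,8,8,9,10,10,10,10,11,12,12,13,13,13,13,14,17,17,26]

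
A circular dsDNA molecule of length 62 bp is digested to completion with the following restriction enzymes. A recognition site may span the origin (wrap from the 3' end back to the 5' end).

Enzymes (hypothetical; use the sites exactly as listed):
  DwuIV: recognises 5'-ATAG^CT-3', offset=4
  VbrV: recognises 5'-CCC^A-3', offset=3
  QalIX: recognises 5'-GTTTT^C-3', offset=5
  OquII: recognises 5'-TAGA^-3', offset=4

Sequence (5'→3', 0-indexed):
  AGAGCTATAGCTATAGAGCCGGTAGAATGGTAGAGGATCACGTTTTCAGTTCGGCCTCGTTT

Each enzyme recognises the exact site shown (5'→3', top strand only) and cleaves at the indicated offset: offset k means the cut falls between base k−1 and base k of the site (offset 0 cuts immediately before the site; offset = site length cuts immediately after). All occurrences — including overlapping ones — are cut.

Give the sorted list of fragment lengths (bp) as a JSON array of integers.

Scan for sites:
  DwuIV (ATAGCT, off=4): starts [6] → cuts [10]
  VbrV (CCCA, off=3): no sites
  QalIX (GTTTTC, off=5): starts [41] → cuts [46]
  OquII (TAGA, off=4): starts [13, 22, 30, 61] → cuts [3, 17, 26, 34]

Pooled cuts: [3, 10, 17, 26, 34, 46]

Fragment lengths:
  3→10: 7 bp
  10→17: 7 bp
  17→26: 9 bp
  26→34: 8 bp
  34→46: 12 bp
  46→3 (wrap): 62-46+3 = 19 bp

[7,7,8,9,12,19]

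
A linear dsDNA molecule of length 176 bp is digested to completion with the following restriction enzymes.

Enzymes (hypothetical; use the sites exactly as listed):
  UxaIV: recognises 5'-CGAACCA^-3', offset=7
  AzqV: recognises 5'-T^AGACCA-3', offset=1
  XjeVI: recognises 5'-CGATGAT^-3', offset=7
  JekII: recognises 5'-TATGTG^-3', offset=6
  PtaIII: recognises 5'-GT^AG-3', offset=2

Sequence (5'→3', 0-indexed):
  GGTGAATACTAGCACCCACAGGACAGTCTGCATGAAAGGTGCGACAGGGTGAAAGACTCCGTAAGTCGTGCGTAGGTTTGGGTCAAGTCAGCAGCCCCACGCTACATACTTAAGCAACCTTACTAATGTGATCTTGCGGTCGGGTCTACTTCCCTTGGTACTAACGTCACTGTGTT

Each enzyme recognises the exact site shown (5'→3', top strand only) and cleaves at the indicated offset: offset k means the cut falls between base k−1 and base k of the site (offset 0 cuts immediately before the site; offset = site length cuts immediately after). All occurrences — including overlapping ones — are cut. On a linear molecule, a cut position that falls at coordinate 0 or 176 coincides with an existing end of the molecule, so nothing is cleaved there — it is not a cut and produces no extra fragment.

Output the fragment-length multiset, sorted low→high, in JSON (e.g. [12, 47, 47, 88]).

[73,103]

Site scan:
  UxaIV (CGAACCA, off=7): no sites
  AzqV (TAGACCA, off=1): no sites
  XjeVI (CGATGAT, off=7): no sites
  JekII (TATGTG, off=6): no sites
  PtaIII (GTAG, off=2): starts [71] → cuts [73]

All cut coordinates (distinct, sorted): [73]

Fragment lengths:
  [0,73): 73 bp
  [73,176): 103 bp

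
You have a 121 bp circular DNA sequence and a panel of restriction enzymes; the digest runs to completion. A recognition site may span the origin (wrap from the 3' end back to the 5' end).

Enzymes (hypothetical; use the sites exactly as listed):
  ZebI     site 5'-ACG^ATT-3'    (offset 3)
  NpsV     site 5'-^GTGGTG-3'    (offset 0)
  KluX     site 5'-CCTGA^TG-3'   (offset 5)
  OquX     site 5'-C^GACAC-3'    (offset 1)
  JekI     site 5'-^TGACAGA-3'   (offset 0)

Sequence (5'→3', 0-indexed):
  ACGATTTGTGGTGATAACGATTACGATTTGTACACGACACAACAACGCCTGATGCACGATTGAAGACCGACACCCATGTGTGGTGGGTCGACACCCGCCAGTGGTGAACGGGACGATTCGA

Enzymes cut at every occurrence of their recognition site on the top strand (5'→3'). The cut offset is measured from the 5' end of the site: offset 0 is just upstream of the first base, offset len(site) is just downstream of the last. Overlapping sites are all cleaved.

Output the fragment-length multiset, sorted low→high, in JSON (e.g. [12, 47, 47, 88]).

[4,6,6,9,10,10,10,11,11,12,15,17]

Site scan:
  ZebI (ACGATT, off=3): starts [0, 16, 22, 55, 112] → cuts [3, 19, 25, 58, 115]
  NpsV (GTGGTG, off=0): starts [7, 79, 100] → cuts [7, 79, 100]
  KluX (CCTGATG, off=5): starts [47] → cuts [52]
  OquX (CGACAC, off=1): starts [34, 67, 88] → cuts [35, 68, 89]
  JekI (TGACAGA, off=0): no sites

All cut coordinates (distinct, sorted): [3, 7, 19, 25, 35, 52, 58, 68, 79, 89, 100, 115]

Fragments:
  3→7: 4 bp
  7→19: 12 bp
  19→25: 6 bp
  25→35: 10 bp
  35→52: 17 bp
  52→58: 6 bp
  58→68: 10 bp
  68→79: 11 bp
  79→89: 10 bp
  89→100: 11 bp
  100→115: 15 bp
  115→3 (wrap): 121-115+3 = 9 bp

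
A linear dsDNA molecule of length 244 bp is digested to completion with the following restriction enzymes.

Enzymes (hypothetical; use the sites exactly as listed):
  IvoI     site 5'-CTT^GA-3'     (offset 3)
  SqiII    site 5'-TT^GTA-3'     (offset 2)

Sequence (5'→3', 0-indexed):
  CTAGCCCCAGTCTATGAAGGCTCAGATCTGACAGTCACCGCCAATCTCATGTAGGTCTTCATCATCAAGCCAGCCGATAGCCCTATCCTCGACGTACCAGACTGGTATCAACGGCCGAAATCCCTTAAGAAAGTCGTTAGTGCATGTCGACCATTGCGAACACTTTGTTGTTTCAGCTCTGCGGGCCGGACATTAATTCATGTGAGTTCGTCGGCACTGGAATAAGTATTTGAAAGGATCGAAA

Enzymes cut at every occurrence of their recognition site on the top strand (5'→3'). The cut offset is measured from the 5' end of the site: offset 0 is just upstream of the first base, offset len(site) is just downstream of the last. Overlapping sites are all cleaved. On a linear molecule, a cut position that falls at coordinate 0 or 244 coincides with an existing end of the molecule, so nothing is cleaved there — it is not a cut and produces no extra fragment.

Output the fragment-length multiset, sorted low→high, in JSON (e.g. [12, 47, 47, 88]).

[244]

Site scan:
  IvoI (CTTGA, off=3): no sites
  SqiII (TTGTA, off=2): no sites

All cut coordinates (distinct, sorted): ∅

Fragments:
  no cuts → one linear fragment of 244 bp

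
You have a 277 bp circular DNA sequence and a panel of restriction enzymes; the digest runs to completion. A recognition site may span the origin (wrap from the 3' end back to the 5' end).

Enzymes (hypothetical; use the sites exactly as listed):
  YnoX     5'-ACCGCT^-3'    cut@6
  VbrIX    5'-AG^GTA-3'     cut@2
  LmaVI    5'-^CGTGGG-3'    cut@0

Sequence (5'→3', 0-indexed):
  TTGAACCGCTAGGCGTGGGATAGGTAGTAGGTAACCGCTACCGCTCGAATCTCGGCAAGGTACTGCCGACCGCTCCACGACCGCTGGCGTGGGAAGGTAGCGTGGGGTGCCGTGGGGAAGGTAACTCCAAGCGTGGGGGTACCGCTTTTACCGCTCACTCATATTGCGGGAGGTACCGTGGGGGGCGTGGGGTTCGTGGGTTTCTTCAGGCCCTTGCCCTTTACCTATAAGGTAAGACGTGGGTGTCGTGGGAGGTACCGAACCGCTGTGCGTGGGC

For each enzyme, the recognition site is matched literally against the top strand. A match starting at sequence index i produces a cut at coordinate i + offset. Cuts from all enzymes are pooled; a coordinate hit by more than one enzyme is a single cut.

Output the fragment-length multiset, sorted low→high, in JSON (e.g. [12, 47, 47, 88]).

Scan for sites:
  YnoX ACCGCT/6: at [4, 33, 39, 68, 79, 140, 149, 261] ⇒ [10, 39, 45, 74, 85, 146, 155, 267]
  VbrIX AGGTA/2: at [21, 28, 57, 94, 118, 170, 229, 252] ⇒ [23, 30, 59, 96, 120, 172, 231, 254]
  LmaVI CGTGGG/0: at [13, 87, 100, 110, 131, 176, 185, 194, 237, 246, 270] ⇒ [13, 87, 100, 110, 131, 176, 185, 194, 237, 246, 270]

All cut coordinates (distinct, sorted): [10, 13, 23, 30, 39, 45, 59, 74, 85, 87, 96, 100, 110, 120, 131, 146, 155, 172, 176, 185, 194, 231, 237, 246, 254, 267, 270]

Fragment lengths:
  10→13: 3 bp
  13→23: 10 bp
  23→30: 7 bp
  30→39: 9 bp
  39→45: 6 bp
  45→59: 14 bp
  59→74: 15 bp
  74→85: 11 bp
  85→87: 2 bp
  87→96: 9 bp
  96→100: 4 bp
  100→110: 10 bp
  110→120: 10 bp
  120→131: 11 bp
  131→146: 15 bp
  146→155: 9 bp
  155→172: 17 bp
  172→176: 4 bp
  176→185: 9 bp
  185→194: 9 bp
  194→231: 37 bp
  231→237: 6 bp
  237→246: 9 bp
  246→254: 8 bp
  254→267: 13 bp
  267→270: 3 bp
  270→10 (wrap): 277-270+10 = 17 bp

[2,3,3,4,4,6,6,7,8,9,9,9,9,9,9,10,10,10,11,11,13,14,15,15,17,17,37]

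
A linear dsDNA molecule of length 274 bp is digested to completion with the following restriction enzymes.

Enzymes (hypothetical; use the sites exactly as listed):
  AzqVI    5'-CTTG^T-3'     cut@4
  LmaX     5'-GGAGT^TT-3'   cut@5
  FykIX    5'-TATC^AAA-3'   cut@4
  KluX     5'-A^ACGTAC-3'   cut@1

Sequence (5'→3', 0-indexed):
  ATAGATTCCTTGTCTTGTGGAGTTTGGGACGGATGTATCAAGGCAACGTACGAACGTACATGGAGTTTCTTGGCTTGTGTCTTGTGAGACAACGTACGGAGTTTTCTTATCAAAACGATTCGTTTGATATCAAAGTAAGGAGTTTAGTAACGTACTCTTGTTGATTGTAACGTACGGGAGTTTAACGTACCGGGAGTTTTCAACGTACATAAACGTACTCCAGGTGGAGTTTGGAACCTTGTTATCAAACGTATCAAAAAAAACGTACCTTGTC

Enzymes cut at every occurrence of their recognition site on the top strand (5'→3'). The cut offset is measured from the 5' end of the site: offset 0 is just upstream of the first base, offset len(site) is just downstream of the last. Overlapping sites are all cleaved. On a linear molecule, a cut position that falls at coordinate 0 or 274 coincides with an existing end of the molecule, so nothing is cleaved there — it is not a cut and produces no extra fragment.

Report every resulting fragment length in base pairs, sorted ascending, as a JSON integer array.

[2,3,5,5,5,6,6,7,7,7,8,9,9,9,10,10,11,11,11,11,12,12,12,13,13,18,20,22]

Site scan:
  AzqVI (CTTGT, off=4): starts [8, 13, 73, 80, 156, 237, 268] → cuts [12, 17, 77, 84, 160, 241, 272]
  LmaX (GGAGTTT, off=5): starts [18, 61, 97, 138, 176, 192, 225] → cuts [23, 66, 102, 143, 181, 197, 230]
  FykIX (TATCAAA, off=4): starts [107, 127, 242, 251] → cuts [111, 131, 246, 255]
  KluX (AACGTAC, off=1): starts [44, 52, 90, 148, 168, 183, 201, 211, 261] → cuts [45, 53, 91, 149, 169, 184, 202, 212, 262]

All cut coordinates (distinct, sorted): [12, 17, 23, 45, 53, 66, 77, 84, 91, 102, 111, 131, 143, 149, 160, 169, 181, 184, 197, 202, 212, 230, 241, 246, 255, 262, 272]

Fragment lengths:
  [0,12): 12 bp
  [12,17): 5 bp
  [17,23): 6 bp
  [23,45): 22 bp
  [45,53): 8 bp
  [53,66): 13 bp
  [66,77): 11 bp
  [77,84): 7 bp
  [84,91): 7 bp
  [91,102): 11 bp
  [102,111): 9 bp
  [111,131): 20 bp
  [131,143): 12 bp
  [143,149): 6 bp
  [149,160): 11 bp
  [160,169): 9 bp
  [169,181): 12 bp
  [181,184): 3 bp
  [184,197): 13 bp
  [197,202): 5 bp
  [202,212): 10 bp
  [212,230): 18 bp
  [230,241): 11 bp
  [241,246): 5 bp
  [246,255): 9 bp
  [255,262): 7 bp
  [262,272): 10 bp
  [272,274): 2 bp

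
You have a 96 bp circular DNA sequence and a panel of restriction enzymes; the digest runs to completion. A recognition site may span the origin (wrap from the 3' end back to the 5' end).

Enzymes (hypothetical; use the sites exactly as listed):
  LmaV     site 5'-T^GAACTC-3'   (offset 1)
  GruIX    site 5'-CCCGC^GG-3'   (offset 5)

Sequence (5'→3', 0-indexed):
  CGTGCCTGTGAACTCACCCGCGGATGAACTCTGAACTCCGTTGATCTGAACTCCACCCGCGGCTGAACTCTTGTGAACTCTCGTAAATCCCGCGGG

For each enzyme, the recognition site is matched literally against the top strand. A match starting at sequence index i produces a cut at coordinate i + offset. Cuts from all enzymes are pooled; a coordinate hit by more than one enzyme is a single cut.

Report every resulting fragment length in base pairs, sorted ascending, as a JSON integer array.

[4,4,7,10,12,12,13,15,19]

Scan for sites:
  LmaV TGAACTC/1: at [8, 24, 31, 46, 63, 73] ⇒ [9, 25, 32, 47, 64, 74]
  GruIX CCCGCGG/5: at [16, 55, 88] ⇒ [21, 60, 93]

All cut coordinates (distinct, sorted): [9, 21, 25, 32, 47, 60, 64, 74, 93]

Fragment lengths:
  9→21: 12 bp
  21→25: 4 bp
  25→32: 7 bp
  32→47: 15 bp
  47→60: 13 bp
  60→64: 4 bp
  64→74: 10 bp
  74→93: 19 bp
  93→9 (wrap): 96-93+9 = 12 bp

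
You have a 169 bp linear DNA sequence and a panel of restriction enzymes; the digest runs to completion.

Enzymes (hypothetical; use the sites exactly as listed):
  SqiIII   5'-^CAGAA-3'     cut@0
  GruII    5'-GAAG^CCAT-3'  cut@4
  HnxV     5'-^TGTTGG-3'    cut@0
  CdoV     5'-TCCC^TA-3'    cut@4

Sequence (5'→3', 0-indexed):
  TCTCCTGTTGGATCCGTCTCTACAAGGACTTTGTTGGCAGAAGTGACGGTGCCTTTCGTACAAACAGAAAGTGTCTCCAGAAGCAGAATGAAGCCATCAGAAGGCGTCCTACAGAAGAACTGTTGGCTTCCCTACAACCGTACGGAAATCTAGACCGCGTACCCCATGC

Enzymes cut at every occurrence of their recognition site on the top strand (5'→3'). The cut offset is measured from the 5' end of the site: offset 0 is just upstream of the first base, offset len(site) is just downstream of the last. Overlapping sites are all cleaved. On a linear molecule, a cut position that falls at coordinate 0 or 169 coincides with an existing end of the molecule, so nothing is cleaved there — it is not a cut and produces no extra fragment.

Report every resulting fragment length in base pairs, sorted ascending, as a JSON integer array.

[4,5,6,6,9,10,12,13,14,26,27,37]

Per-enzyme occurrences:
  SqiIII (CAGAA, off=0): starts [37, 64, 77, 83, 97, 111] → cuts [37, 64, 77, 83, 97, 111]
  GruII (GAAGCCAT, off=4): starts [89] → cuts [93]
  HnxV (TGTTGG, off=0): starts [5, 31, 120] → cuts [5, 31, 120]
  CdoV (TCCCTA, off=4): starts [128] → cuts [132]

All cut coordinates (distinct, sorted): [5, 31, 37, 64, 77, 83, 93, 97, 111, 120, 132]

Fragment lengths:
  [0,5): 5 bp
  [5,31): 26 bp
  [31,37): 6 bp
  [37,64): 27 bp
  [64,77): 13 bp
  [77,83): 6 bp
  [83,93): 10 bp
  [93,97): 4 bp
  [97,111): 14 bp
  [111,120): 9 bp
  [120,132): 12 bp
  [132,169): 37 bp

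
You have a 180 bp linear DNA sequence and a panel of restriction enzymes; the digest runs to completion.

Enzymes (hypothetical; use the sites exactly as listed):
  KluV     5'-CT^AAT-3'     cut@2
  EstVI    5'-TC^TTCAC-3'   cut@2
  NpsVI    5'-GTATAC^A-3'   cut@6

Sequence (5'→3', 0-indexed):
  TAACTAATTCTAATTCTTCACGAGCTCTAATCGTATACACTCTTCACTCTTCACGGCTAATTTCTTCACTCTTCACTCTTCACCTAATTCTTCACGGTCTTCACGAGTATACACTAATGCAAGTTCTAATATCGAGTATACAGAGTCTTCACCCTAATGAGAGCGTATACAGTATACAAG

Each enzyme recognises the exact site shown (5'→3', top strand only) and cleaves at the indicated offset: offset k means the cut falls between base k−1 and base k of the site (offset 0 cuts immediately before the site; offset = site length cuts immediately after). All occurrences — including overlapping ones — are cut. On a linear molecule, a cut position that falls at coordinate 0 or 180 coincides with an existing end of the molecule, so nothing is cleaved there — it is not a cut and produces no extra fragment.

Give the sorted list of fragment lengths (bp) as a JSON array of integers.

Per-enzyme occurrences:
  KluV CTAAT/2: at [3, 9, 26, 56, 83, 113, 125, 153] ⇒ [5, 11, 28, 58, 85, 115, 127, 155]
  EstVI TCTTCAC/2: at [14, 40, 47, 62, 69, 76, 88, 97, 145] ⇒ [16, 42, 49, 64, 71, 78, 90, 99, 147]
  NpsVI GTATACA/6: at [32, 106, 135, 164, 171] ⇒ [38, 112, 141, 170, 177]

All cut coordinates (distinct, sorted): [5, 11, 16, 28, 38, 42, 49, 58, 64, 71, 78, 85, 90, 99, 112, 115, 127, 141, 147, 155, 170, 177]

Fragment lengths:
  [0,5): 5 bp
  [5,11): 6 bp
  [11,16): 5 bp
  [16,28): 12 bp
  [28,38): 10 bp
  [38,42): 4 bp
  [42,49): 7 bp
  [49,58): 9 bp
  [58,64): 6 bp
  [64,71): 7 bp
  [71,78): 7 bp
  [78,85): 7 bp
  [85,90): 5 bp
  [90,99): 9 bp
  [99,112): 13 bp
  [112,115): 3 bp
  [115,127): 12 bp
  [127,141): 14 bp
  [141,147): 6 bp
  [147,155): 8 bp
  [155,170): 15 bp
  [170,177): 7 bp
  [177,180): 3 bp

[3,3,4,5,5,5,6,6,6,7,7,7,7,7,8,9,9,10,12,12,13,14,15]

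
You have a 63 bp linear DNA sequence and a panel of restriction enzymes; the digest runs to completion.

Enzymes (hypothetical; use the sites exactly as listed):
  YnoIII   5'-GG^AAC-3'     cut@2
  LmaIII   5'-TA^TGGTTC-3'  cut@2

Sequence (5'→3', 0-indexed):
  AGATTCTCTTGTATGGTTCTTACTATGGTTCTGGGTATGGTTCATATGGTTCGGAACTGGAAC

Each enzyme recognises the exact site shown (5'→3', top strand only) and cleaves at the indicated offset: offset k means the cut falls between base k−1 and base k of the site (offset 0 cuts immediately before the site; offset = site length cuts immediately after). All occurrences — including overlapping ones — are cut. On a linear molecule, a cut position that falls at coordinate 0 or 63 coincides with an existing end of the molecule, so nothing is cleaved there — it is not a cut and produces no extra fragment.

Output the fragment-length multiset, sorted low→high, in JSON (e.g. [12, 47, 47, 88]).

Scan for sites:
  YnoIII GGAAC/2: at [52, 58] ⇒ [54, 60]
  LmaIII TATGGTTC/2: at [11, 23, 35, 44] ⇒ [13, 25, 37, 46]

Pooled cuts: [13, 25, 37, 46, 54, 60]

Fragments:
  [0,13): 13 bp
  [13,25): 12 bp
  [25,37): 12 bp
  [37,46): 9 bp
  [46,54): 8 bp
  [54,60): 6 bp
  [60,63): 3 bp

[3,6,8,9,12,12,13]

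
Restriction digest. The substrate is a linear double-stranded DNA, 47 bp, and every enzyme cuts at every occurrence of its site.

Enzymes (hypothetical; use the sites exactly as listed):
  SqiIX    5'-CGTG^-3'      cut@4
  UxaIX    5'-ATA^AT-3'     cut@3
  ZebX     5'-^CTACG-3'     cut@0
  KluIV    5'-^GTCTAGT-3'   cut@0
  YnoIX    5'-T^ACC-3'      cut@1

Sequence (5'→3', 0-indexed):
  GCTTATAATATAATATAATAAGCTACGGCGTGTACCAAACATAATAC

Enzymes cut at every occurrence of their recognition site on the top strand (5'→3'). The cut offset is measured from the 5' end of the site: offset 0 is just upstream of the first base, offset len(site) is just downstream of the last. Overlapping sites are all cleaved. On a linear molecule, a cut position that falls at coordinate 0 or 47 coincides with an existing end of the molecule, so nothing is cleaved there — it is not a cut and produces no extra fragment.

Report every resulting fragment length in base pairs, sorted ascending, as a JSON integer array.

[1,4,5,5,5,7,10,10]

Site scan:
  SqiIX (CGTG, off=4): starts [28] → cuts [32]
  UxaIX (ATAAT, off=3): starts [4, 9, 14, 40] → cuts [7, 12, 17, 43]
  ZebX (CTACG, off=0): starts [22] → cuts [22]
  KluIV (GTCTAGT, off=0): no sites
  YnoIX (TACC, off=1): starts [32] → cuts [33]

Pooled cuts: [7, 12, 17, 22, 32, 33, 43]

Fragments:
  [0,7): 7 bp
  [7,12): 5 bp
  [12,17): 5 bp
  [17,22): 5 bp
  [22,32): 10 bp
  [32,33): 1 bp
  [33,43): 10 bp
  [43,47): 4 bp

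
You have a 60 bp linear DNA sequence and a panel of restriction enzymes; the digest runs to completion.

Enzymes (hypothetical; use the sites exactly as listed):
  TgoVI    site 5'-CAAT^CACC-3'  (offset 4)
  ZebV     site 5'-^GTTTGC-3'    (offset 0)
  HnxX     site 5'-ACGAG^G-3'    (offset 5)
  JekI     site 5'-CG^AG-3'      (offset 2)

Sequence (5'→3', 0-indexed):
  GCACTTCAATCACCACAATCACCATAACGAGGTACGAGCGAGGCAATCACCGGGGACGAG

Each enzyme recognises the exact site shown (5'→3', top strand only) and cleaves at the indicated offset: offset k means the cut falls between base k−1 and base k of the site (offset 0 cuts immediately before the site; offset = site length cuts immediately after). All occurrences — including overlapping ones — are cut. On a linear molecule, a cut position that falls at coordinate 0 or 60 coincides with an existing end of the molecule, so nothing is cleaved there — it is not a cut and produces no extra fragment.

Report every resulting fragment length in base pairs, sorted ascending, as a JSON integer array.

Site scan:
  TgoVI (CAATCACC, off=4): starts [6, 15, 43] → cuts [10, 19, 47]
  ZebV (GTTTGC, off=0): no sites
  HnxX (ACGAGG, off=5): starts [26] → cuts [31]
  JekI (CGAG, off=2): starts [27, 34, 38, 56] → cuts [29, 36, 40, 58]

Pooled cuts: [10, 19, 29, 31, 36, 40, 47, 58]

Fragments:
  [0,10): 10 bp
  [10,19): 9 bp
  [19,29): 10 bp
  [29,31): 2 bp
  [31,36): 5 bp
  [36,40): 4 bp
  [40,47): 7 bp
  [47,58): 11 bp
  [58,60): 2 bp

[2,2,4,5,7,9,10,10,11]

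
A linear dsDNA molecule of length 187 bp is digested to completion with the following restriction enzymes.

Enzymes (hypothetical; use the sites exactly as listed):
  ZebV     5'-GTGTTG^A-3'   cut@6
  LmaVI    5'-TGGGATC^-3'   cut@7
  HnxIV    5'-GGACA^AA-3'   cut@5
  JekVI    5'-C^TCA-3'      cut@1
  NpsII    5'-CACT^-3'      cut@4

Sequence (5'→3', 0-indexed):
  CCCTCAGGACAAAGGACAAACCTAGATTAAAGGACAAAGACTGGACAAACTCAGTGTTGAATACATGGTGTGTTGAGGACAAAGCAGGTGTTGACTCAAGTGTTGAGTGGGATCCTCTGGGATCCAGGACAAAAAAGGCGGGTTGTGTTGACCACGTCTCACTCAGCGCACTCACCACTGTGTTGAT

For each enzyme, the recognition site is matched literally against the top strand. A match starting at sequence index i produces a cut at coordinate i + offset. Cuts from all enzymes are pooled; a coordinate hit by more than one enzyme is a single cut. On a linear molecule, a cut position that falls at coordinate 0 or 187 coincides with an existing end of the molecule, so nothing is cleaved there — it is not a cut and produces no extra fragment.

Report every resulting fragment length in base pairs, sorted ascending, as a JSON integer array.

Scan for sites:
  ZebV GTGTTGA/6: at [53, 69, 87, 99, 144, 179] ⇒ [59, 75, 93, 105, 150, 185]
  LmaVI TGGGATC/7: at [107, 117] ⇒ [114, 124]
  HnxIV GGACAAA/5: at [6, 13, 31, 42, 76, 126] ⇒ [11, 18, 36, 47, 81, 131]
  JekVI CTCA/1: at [2, 49, 94, 157, 161, 170] ⇒ [3, 50, 95, 158, 162, 171]
  NpsII CACT/4: at [159, 168, 175] ⇒ [163, 172, 179]

All cut coordinates (distinct, sorted): [3, 11, 18, 36, 47, 50, 59, 75, 81, 93, 95, 105, 114, 124, 131, 150, 158, 162, 163, 171, 172, 179, 185]

Fragments:
  [0,3): 3 bp
  [3,11): 8 bp
  [11,18): 7 bp
  [18,36): 18 bp
  [36,47): 11 bp
  [47,50): 3 bp
  [50,59): 9 bp
  [59,75): 16 bp
  [75,81): 6 bp
  [81,93): 12 bp
  [93,95): 2 bp
  [95,105): 10 bp
  [105,114): 9 bp
  [114,124): 10 bp
  [124,131): 7 bp
  [131,150): 19 bp
  [150,158): 8 bp
  [158,162): 4 bp
  [162,163): 1 bp
  [163,171): 8 bp
  [171,172): 1 bp
  [172,179): 7 bp
  [179,185): 6 bp
  [185,187): 2 bp

[1,1,2,2,3,3,4,6,6,7,7,7,8,8,8,9,9,10,10,11,12,16,18,19]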